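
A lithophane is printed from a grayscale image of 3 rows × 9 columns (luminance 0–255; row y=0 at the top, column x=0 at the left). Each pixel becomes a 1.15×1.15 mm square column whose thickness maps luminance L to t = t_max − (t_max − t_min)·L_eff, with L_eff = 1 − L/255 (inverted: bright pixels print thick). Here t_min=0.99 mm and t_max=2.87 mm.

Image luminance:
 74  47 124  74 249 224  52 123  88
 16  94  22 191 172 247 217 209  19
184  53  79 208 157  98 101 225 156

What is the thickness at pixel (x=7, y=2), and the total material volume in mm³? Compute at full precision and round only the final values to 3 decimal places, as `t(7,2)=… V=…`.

span = t_max - t_min = 2.87 - 0.99 = 1.880
L(7,2) = 225, L_eff = 1 - 225/255 = 0.117647 (inverted)
t(7,2) = 2.87 - 1.880·0.117647 = 2.649
Σt over all 3·9 pixels = 1340179/25500 ≈ 52.5560392
V = pitch²·Σt = 1.15²·1340179/25500 = 69.505

t(7,2)=2.649 V=69.505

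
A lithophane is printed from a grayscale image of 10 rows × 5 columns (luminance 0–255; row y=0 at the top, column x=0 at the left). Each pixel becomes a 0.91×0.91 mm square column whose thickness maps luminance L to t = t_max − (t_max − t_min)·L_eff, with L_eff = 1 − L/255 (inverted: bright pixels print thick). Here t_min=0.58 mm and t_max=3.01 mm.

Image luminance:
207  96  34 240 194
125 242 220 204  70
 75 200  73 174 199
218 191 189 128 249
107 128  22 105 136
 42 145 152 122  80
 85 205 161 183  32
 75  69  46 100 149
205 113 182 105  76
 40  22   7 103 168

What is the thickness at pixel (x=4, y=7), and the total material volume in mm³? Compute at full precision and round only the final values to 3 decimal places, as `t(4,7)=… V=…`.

span = t_max - t_min = 3.01 - 0.58 = 2.430
L(4,7) = 149, L_eff = 1 - 149/255 = 0.415686 (inverted)
t(4,7) = 3.01 - 2.430·0.415686 = 2.000
Σt over all 10·5 pixels = 772433/8500 ≈ 90.8744706
V = pitch²·Σt = 0.91²·772433/8500 = 75.253

t(4,7)=2.000 V=75.253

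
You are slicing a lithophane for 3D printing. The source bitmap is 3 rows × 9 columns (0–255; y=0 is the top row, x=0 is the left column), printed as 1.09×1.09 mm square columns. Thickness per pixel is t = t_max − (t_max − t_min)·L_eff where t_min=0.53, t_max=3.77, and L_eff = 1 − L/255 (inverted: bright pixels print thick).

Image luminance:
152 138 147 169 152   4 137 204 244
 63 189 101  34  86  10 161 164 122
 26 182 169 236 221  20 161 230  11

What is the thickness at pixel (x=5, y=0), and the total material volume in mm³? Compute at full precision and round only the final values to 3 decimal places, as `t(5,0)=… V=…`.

t(5,0)=0.581 V=70.335

span = t_max - t_min = 3.77 - 0.53 = 3.240
L(5,0) = 4, L_eff = 1 - 4/255 = 0.984314 (inverted)
t(5,0) = 3.77 - 3.240·0.984314 = 0.581
Σt over all 3·9 pixels = 503199/8500 ≈ 59.1998824
V = pitch²·Σt = 1.09²·503199/8500 = 70.335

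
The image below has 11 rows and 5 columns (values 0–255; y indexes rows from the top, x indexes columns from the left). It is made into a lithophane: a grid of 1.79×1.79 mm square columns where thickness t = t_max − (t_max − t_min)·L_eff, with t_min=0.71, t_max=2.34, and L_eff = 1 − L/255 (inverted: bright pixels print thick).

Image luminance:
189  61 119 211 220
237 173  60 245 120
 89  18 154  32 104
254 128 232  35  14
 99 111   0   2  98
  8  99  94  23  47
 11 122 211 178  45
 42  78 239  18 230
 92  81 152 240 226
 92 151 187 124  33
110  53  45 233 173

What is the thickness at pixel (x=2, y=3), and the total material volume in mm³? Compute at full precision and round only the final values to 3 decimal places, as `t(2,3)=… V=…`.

span = t_max - t_min = 2.34 - 0.71 = 1.630
L(2,3) = 232, L_eff = 1 - 232/255 = 0.090196 (inverted)
t(2,3) = 2.34 - 1.630·0.090196 = 2.193
Σt over all 11·5 pixels = 2045821/25500 ≈ 80.2282745
V = pitch²·Σt = 1.79²·2045821/25500 = 257.059

t(2,3)=2.193 V=257.059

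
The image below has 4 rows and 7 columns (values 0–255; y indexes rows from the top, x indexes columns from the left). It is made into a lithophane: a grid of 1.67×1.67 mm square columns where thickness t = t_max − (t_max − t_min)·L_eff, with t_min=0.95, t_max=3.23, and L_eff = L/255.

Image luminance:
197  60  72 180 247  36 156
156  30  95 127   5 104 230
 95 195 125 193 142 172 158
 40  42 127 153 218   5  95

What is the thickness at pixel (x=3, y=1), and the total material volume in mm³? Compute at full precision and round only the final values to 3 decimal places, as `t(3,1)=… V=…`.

t(3,1)=2.094 V=166.074

span = t_max - t_min = 3.23 - 0.95 = 2.280
L(3,1) = 127, L_eff = 127/255 = 0.498039
t(3,1) = 3.23 - 2.280·0.498039 = 2.094
Σt over all 4·7 pixels = 25308/425 ≈ 59.5482353
V = pitch²·Σt = 1.67²·25308/425 = 166.074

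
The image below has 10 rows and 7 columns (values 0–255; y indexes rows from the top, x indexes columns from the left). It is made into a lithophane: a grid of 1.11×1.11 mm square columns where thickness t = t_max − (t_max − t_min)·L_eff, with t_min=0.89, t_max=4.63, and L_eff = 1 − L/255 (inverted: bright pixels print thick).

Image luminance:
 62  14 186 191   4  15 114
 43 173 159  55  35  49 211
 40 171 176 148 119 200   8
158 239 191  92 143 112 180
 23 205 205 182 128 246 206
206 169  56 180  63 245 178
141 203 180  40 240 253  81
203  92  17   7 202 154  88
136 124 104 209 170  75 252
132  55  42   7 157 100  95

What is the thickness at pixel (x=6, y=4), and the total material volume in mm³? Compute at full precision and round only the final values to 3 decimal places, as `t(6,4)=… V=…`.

t(6,4)=3.911 V=241.909

span = t_max - t_min = 4.63 - 0.89 = 3.740
L(6,4) = 206, L_eff = 1 - 206/255 = 0.192157 (inverted)
t(6,4) = 4.63 - 3.740·0.192157 = 3.911
Σt over all 10·7 pixels = 73627/375 ≈ 196.3386667
V = pitch²·Σt = 1.11²·73627/375 = 241.909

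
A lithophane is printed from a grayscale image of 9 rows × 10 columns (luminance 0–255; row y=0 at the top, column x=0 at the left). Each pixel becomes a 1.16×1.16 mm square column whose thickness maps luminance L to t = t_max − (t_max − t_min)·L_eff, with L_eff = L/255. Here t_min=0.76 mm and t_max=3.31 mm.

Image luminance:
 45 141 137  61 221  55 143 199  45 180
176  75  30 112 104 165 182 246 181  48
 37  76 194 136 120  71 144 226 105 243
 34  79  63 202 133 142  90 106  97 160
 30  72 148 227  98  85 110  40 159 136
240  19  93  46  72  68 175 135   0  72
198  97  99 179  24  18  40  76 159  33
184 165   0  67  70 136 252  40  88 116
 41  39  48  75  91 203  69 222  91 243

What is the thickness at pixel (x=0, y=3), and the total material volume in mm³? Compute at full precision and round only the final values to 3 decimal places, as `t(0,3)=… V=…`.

span = t_max - t_min = 3.31 - 0.76 = 2.550
L(0,3) = 34, L_eff = 34/255 = 0.133333
t(0,3) = 3.31 - 2.550·0.133333 = 2.970
Σt over all 9·10 pixels = 195.98
V = pitch²·Σt = 1.16²·195.98 = 263.711

t(0,3)=2.970 V=263.711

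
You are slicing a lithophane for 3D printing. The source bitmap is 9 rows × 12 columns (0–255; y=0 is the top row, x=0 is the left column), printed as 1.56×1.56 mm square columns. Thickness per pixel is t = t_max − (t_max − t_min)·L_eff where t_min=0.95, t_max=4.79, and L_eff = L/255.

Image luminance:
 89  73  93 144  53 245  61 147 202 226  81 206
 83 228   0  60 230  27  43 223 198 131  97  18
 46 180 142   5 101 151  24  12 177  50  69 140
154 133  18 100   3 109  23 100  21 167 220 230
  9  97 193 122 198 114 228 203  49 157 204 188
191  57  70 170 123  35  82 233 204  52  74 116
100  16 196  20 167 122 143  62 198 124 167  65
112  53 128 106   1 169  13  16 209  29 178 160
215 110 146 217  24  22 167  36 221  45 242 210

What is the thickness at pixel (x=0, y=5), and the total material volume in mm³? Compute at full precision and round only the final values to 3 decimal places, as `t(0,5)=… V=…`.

t(0,5)=1.914 V=793.128

span = t_max - t_min = 4.79 - 0.95 = 3.840
L(0,5) = 191, L_eff = 191/255 = 0.749020
t(0,5) = 4.79 - 3.840·0.749020 = 1.914
Σt over all 9·12 pixels = 692553/2125 ≈ 325.9072941
V = pitch²·Σt = 1.56²·692553/2125 = 793.128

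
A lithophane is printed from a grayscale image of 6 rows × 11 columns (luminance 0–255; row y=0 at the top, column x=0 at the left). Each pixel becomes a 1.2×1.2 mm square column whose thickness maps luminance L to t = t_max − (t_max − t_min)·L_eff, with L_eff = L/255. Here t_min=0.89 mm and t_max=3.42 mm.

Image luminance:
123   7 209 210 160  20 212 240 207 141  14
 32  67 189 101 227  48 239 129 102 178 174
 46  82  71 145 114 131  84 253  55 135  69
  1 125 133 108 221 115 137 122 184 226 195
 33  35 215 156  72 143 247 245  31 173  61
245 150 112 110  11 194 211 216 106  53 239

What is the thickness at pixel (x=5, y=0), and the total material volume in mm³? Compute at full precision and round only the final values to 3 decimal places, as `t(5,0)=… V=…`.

span = t_max - t_min = 3.42 - 0.89 = 2.530
L(5,0) = 20, L_eff = 20/255 = 0.078431
t(5,0) = 3.42 - 2.530·0.078431 = 3.222
Σt over all 6·11 pixels = 3519593/25500 ≈ 138.0232549
V = pitch²·Σt = 1.2²·3519593/25500 = 198.753

t(5,0)=3.222 V=198.753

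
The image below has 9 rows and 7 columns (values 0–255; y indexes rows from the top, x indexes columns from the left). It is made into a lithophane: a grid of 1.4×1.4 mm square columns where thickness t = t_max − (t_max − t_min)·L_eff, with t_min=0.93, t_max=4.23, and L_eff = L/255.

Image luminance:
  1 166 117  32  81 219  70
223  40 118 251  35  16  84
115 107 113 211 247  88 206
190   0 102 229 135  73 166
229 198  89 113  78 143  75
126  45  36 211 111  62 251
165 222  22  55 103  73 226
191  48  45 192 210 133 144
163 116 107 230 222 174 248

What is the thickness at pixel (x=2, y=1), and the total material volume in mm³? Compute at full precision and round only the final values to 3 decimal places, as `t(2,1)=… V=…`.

span = t_max - t_min = 4.23 - 0.93 = 3.300
L(2,1) = 118, L_eff = 118/255 = 0.462745
t(2,1) = 4.23 - 3.300·0.462745 = 2.703
Σt over all 9·7 pixels = 270631/1700 ≈ 159.1947059
V = pitch²·Σt = 1.4²·270631/1700 = 312.022

t(2,1)=2.703 V=312.022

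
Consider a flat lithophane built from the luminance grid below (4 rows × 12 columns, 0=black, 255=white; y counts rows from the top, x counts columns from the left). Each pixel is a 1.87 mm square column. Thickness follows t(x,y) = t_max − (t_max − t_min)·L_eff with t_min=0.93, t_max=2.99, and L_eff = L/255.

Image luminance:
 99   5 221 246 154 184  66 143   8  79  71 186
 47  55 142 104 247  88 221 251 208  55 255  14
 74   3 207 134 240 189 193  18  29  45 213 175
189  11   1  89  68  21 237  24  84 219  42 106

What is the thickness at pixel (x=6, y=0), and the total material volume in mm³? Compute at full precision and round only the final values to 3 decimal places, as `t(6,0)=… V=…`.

span = t_max - t_min = 2.99 - 0.93 = 2.060
L(6,0) = 66, L_eff = 66/255 = 0.258824
t(6,0) = 2.99 - 2.060·0.258824 = 2.457
Σt over all 4·12 pixels = 8244/85 ≈ 96.9882353
V = pitch²·Σt = 1.87²·8244/85 = 339.158

t(6,0)=2.457 V=339.158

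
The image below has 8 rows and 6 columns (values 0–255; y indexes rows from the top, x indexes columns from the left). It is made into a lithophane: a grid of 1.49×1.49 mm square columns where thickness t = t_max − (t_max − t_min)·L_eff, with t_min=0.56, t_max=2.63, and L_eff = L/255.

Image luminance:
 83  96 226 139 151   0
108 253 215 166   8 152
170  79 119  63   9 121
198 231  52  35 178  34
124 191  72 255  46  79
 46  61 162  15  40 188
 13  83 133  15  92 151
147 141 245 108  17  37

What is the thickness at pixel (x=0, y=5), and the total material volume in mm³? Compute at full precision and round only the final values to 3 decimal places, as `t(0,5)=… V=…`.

span = t_max - t_min = 2.63 - 0.56 = 2.070
L(0,5) = 46, L_eff = 46/255 = 0.180392
t(0,5) = 2.63 - 2.070·0.180392 = 2.257
Σt over all 8·6 pixels = 704097/8500 ≈ 82.8349412
V = pitch²·Σt = 1.49²·704097/8500 = 183.902

t(0,5)=2.257 V=183.902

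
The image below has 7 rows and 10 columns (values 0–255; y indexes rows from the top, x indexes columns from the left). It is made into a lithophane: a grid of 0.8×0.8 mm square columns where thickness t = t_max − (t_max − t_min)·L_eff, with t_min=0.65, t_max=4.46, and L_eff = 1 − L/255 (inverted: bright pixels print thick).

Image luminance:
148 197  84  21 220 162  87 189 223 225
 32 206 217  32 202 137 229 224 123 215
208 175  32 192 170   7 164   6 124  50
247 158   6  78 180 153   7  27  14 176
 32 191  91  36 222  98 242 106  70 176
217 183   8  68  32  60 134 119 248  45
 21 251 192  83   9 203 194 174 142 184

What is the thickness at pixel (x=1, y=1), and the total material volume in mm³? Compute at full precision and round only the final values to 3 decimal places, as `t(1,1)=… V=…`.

span = t_max - t_min = 4.46 - 0.65 = 3.810
L(1,1) = 206, L_eff = 1 - 206/255 = 0.192157 (inverted)
t(1,1) = 4.46 - 3.810·0.192157 = 3.728
Σt over all 7·10 pixels = 388089/2125 ≈ 182.6301176
V = pitch²·Σt = 0.8²·388089/2125 = 116.883

t(1,1)=3.728 V=116.883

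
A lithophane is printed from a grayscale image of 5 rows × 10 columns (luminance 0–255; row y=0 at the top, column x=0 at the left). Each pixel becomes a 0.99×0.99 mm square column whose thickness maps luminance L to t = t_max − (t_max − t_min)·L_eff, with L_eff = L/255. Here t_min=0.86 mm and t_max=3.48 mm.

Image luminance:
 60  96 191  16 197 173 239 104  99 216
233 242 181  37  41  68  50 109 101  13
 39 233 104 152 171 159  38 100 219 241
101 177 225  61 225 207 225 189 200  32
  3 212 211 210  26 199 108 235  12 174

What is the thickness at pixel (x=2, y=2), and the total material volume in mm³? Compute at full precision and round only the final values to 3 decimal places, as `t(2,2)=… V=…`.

t(2,2)=2.411 V=100.510

span = t_max - t_min = 3.48 - 0.86 = 2.620
L(2,2) = 104, L_eff = 104/255 = 0.407843
t(2,2) = 3.48 - 2.620·0.407843 = 2.411
Σt over all 5·10 pixels = 217921/2125 ≈ 102.5510588
V = pitch²·Σt = 0.99²·217921/2125 = 100.510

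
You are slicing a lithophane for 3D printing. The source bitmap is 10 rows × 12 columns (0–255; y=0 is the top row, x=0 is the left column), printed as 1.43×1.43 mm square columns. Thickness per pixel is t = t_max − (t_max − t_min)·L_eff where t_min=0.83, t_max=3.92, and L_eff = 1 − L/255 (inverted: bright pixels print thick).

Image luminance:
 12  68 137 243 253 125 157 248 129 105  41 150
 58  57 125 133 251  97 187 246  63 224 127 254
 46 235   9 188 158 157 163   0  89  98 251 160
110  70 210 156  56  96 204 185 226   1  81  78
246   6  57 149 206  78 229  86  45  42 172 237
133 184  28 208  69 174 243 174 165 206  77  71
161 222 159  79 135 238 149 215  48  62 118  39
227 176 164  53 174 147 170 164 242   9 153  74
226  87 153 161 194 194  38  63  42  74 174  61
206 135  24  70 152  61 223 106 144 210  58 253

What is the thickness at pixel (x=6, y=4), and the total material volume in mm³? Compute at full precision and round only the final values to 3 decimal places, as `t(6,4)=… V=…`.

span = t_max - t_min = 3.92 - 0.83 = 3.090
L(6,4) = 229, L_eff = 1 - 229/255 = 0.101961 (inverted)
t(6,4) = 3.92 - 3.090·0.101961 = 3.605
Σt over all 10·12 pixels = 2524367/8500 ≈ 296.9843529
V = pitch²·Σt = 1.43²·2524367/8500 = 607.303

t(6,4)=3.605 V=607.303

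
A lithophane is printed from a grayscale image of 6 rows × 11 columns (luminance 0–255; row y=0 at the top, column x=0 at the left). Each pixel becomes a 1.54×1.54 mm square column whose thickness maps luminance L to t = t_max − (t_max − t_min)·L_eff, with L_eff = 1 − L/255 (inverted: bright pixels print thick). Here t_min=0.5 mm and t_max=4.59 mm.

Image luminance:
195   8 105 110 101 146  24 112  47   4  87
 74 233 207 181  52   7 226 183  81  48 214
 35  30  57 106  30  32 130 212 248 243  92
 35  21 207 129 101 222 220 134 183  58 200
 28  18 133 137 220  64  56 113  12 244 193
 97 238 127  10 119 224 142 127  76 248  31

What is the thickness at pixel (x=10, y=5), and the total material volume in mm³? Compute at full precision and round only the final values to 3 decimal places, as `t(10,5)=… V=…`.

span = t_max - t_min = 4.59 - 0.5 = 4.090
L(10,5) = 31, L_eff = 1 - 31/255 = 0.878431 (inverted)
t(10,5) = 4.59 - 4.090·0.878431 = 0.997
Σt over all 6·11 pixels = 1347581/8500 ≈ 158.5389412
V = pitch²·Σt = 1.54²·1347581/8500 = 375.991

t(10,5)=0.997 V=375.991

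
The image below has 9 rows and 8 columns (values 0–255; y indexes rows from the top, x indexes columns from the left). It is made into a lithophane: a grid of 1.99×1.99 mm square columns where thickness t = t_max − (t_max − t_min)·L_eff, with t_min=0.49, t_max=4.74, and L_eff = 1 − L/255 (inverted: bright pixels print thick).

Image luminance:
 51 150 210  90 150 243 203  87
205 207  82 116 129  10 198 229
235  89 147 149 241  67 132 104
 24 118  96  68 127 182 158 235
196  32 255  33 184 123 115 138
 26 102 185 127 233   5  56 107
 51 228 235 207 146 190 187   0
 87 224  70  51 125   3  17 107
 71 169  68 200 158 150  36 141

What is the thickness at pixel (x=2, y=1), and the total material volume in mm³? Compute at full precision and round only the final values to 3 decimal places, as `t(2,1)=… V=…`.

span = t_max - t_min = 4.74 - 0.49 = 4.250
L(2,1) = 82, L_eff = 1 - 82/255 = 0.678431 (inverted)
t(2,1) = 4.74 - 4.250·0.678431 = 1.857
Σt over all 9·8 pixels = 28717/150 ≈ 191.4466667
V = pitch²·Σt = 1.99²·28717/150 = 758.148

t(2,1)=1.857 V=758.148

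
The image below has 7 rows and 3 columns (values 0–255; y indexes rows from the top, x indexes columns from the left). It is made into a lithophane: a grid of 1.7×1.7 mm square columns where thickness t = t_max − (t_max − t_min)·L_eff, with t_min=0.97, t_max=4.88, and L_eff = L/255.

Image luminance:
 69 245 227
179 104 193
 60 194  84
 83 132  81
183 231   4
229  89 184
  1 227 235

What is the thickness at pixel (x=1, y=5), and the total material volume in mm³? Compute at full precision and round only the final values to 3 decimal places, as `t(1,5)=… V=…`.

t(1,5)=3.515 V=161.721

span = t_max - t_min = 4.88 - 0.97 = 3.910
L(1,5) = 89, L_eff = 89/255 = 0.349020
t(1,5) = 4.88 - 3.910·0.349020 = 3.515
Σt over all 7·3 pixels = 41969/750 ≈ 55.9586667
V = pitch²·Σt = 1.7²·41969/750 = 161.721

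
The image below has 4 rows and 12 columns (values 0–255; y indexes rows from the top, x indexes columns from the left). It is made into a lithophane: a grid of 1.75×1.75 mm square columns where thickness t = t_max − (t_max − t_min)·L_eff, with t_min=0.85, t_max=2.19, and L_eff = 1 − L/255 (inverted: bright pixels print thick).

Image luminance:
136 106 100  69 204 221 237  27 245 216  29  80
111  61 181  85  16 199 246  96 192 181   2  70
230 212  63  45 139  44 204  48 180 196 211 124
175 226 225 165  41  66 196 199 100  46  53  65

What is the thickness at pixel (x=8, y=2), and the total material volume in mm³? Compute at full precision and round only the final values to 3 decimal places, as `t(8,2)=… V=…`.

t(8,2)=1.796 V=227.351

span = t_max - t_min = 2.19 - 0.85 = 1.340
L(8,2) = 180, L_eff = 1 - 180/255 = 0.294118 (inverted)
t(8,2) = 2.19 - 1.340·0.294118 = 1.796
Σt over all 4·12 pixels = 315507/4250 ≈ 74.2369412
V = pitch²·Σt = 1.75²·315507/4250 = 227.351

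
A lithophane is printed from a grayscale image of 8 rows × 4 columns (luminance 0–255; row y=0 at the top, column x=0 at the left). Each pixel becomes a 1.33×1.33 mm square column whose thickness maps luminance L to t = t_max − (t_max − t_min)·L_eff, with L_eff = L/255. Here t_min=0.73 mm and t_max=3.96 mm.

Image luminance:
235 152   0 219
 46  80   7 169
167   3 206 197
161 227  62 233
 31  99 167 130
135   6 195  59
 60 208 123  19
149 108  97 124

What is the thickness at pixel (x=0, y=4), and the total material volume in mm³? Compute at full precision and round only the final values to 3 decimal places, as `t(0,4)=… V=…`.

t(0,4)=3.567 V=137.354

span = t_max - t_min = 3.96 - 0.73 = 3.230
L(0,4) = 31, L_eff = 31/255 = 0.121569
t(0,4) = 3.96 - 3.230·0.121569 = 3.567
Σt over all 8·4 pixels = 58237/750 ≈ 77.6493333
V = pitch²·Σt = 1.33²·58237/750 = 137.354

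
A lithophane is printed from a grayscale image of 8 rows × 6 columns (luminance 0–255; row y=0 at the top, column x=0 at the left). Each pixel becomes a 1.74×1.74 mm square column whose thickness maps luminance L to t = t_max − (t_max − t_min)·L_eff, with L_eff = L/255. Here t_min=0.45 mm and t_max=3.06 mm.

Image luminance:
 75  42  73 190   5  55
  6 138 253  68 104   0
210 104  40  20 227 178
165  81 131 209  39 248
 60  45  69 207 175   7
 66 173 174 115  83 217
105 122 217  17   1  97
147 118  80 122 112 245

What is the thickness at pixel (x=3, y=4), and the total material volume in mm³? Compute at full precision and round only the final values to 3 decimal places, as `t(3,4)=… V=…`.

span = t_max - t_min = 3.06 - 0.45 = 2.610
L(3,4) = 207, L_eff = 207/255 = 0.811765
t(3,4) = 3.06 - 2.610·0.811765 = 0.941
Σt over all 8·6 pixels = 155127/1700 ≈ 91.2511765
V = pitch²·Σt = 1.74²·155127/1700 = 276.272

t(3,4)=0.941 V=276.272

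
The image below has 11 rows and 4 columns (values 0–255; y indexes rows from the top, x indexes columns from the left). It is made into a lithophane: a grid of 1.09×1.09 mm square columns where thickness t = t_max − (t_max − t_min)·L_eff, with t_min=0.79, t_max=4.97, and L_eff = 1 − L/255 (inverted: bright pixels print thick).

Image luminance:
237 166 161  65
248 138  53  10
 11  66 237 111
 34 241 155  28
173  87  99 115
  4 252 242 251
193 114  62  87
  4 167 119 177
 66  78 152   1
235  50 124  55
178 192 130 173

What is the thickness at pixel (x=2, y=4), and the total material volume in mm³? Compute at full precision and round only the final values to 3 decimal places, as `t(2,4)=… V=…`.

t(2,4)=2.413 V=149.212

span = t_max - t_min = 4.97 - 0.79 = 4.180
L(2,4) = 99, L_eff = 1 - 99/255 = 0.611765 (inverted)
t(2,4) = 4.97 - 4.180·0.611765 = 2.413
Σt over all 11·4 pixels = 533753/4250 ≈ 125.5889412
V = pitch²·Σt = 1.09²·533753/4250 = 149.212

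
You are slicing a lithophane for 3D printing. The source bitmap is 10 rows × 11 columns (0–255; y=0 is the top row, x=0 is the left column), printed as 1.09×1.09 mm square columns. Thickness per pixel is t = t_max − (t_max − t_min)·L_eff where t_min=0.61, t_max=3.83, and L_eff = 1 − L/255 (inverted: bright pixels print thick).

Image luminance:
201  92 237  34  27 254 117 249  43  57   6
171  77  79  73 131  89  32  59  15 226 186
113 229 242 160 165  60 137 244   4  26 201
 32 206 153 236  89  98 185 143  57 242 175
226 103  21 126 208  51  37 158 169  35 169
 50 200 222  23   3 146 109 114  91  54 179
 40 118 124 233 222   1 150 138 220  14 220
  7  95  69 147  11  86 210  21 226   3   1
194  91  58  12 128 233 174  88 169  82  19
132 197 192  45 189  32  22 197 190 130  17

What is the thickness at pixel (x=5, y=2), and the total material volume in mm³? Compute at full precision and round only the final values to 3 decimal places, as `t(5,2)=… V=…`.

t(5,2)=1.368 V=276.152

span = t_max - t_min = 3.83 - 0.61 = 3.220
L(5,2) = 60, L_eff = 1 - 60/255 = 0.764706 (inverted)
t(5,2) = 3.83 - 3.220·0.764706 = 1.368
Σt over all 10·11 pixels = 1481749/6375 ≈ 232.4312157
V = pitch²·Σt = 1.09²·1481749/6375 = 276.152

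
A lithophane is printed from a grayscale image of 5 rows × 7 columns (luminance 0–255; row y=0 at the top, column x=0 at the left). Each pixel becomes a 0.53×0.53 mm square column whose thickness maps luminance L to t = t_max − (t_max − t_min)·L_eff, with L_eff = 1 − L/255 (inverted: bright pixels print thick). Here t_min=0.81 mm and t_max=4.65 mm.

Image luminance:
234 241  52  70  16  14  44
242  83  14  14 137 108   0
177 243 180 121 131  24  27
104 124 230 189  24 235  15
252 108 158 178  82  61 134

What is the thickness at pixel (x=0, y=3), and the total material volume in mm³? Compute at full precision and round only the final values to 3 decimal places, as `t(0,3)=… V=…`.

t(0,3)=2.376 V=25.163

span = t_max - t_min = 4.65 - 0.81 = 3.840
L(0,3) = 104, L_eff = 1 - 104/255 = 0.592157 (inverted)
t(0,3) = 4.65 - 3.840·0.592157 = 2.376
Σt over all 5·7 pixels = 761423/8500 ≈ 89.5791765
V = pitch²·Σt = 0.53²·761423/8500 = 25.163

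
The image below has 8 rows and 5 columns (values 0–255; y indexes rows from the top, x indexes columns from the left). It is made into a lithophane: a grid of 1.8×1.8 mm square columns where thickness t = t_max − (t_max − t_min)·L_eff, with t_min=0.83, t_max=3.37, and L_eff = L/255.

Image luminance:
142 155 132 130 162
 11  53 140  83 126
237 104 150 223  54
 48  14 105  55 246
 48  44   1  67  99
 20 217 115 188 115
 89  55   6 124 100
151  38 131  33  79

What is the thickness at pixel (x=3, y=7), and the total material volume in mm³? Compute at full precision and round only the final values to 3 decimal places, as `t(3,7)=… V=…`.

t(3,7)=3.041 V=304.756

span = t_max - t_min = 3.37 - 0.83 = 2.540
L(3,7) = 33, L_eff = 33/255 = 0.129412
t(3,7) = 3.37 - 2.540·0.129412 = 3.041
Σt over all 8·5 pixels = 119927/1275 ≈ 94.0603922
V = pitch²·Σt = 1.8²·119927/1275 = 304.756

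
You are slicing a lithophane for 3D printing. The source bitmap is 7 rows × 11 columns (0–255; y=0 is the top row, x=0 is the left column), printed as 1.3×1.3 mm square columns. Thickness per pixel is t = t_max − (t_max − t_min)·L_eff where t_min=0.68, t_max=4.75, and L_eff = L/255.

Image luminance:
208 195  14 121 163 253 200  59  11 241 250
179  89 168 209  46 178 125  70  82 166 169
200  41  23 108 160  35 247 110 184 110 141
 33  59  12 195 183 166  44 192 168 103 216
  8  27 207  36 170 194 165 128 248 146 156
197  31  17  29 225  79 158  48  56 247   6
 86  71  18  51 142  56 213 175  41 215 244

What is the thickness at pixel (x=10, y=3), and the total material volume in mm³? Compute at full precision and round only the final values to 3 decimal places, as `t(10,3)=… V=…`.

span = t_max - t_min = 4.75 - 0.68 = 4.070
L(10,3) = 216, L_eff = 216/255 = 0.847059
t(10,3) = 4.75 - 4.070·0.847059 = 1.302
Σt over all 7·11 pixels = 1777171/8500 ≈ 209.0789412
V = pitch²·Σt = 1.3²·1777171/8500 = 353.343

t(10,3)=1.302 V=353.343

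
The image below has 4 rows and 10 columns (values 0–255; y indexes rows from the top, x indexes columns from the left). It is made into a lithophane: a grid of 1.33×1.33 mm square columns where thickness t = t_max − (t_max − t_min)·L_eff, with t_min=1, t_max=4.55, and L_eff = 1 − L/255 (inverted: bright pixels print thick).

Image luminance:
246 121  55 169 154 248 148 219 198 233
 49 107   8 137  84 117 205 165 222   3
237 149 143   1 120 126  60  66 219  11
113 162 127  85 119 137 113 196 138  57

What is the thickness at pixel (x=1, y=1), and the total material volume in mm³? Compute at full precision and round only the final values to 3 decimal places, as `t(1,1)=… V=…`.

span = t_max - t_min = 4.55 - 1 = 3.550
L(1,1) = 107, L_eff = 1 - 107/255 = 0.580392 (inverted)
t(1,1) = 4.55 - 3.550·0.580392 = 2.490
Σt over all 4·10 pixels = 577957/5100 ≈ 113.3249020
V = pitch²·Σt = 1.33²·577957/5100 = 200.460

t(1,1)=2.490 V=200.460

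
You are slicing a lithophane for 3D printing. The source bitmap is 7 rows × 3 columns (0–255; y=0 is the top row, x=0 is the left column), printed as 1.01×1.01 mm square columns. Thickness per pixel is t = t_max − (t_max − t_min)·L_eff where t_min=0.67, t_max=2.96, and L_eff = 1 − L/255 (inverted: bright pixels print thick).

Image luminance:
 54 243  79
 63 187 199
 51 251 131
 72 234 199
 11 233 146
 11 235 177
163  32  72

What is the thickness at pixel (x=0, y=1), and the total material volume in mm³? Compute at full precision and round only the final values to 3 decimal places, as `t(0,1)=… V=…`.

span = t_max - t_min = 2.96 - 0.67 = 2.290
L(0,1) = 63, L_eff = 1 - 63/255 = 0.752941 (inverted)
t(0,1) = 2.96 - 2.290·0.752941 = 1.236
Σt over all 7·3 pixels = 252458/6375 ≈ 39.6012549
V = pitch²·Σt = 1.01²·252458/6375 = 40.397

t(0,1)=1.236 V=40.397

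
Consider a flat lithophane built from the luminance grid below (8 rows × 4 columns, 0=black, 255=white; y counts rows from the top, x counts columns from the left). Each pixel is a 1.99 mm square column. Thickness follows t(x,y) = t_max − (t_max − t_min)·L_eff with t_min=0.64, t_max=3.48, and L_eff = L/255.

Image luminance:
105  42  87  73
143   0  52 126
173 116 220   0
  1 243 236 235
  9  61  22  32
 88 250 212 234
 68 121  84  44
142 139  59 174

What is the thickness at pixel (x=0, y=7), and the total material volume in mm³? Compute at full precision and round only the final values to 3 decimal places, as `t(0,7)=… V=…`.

t(0,7)=1.899 V=282.617

span = t_max - t_min = 3.48 - 0.64 = 2.840
L(0,7) = 142, L_eff = 142/255 = 0.556863
t(0,7) = 3.48 - 2.840·0.556863 = 1.899
Σt over all 8·4 pixels = 151653/2125 ≈ 71.3661176
V = pitch²·Σt = 1.99²·151653/2125 = 282.617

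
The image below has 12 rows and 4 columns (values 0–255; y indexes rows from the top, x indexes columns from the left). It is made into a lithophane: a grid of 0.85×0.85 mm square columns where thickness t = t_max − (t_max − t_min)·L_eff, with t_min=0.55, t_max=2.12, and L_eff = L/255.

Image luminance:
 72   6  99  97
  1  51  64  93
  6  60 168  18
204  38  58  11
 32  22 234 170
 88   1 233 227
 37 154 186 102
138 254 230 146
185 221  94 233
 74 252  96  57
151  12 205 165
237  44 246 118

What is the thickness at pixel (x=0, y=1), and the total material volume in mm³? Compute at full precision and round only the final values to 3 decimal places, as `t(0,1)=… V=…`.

span = t_max - t_min = 2.12 - 0.55 = 1.570
L(0,1) = 1, L_eff = 1/255 = 0.003922
t(0,1) = 2.12 - 1.570·0.003922 = 2.114
Σt over all 12·4 pixels = 34031/510 ≈ 66.7274510
V = pitch²·Σt = 0.85²·34031/510 = 48.211

t(0,1)=2.114 V=48.211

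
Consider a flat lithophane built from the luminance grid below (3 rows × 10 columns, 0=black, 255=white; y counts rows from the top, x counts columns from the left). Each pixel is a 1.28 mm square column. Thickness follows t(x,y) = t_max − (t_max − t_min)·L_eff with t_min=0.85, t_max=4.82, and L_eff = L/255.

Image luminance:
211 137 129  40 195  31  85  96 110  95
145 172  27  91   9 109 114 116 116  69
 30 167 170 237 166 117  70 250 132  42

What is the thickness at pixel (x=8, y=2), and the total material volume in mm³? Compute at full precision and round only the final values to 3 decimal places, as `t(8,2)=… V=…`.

t(8,2)=2.765 V=148.197

span = t_max - t_min = 4.82 - 0.85 = 3.970
L(8,2) = 132, L_eff = 132/255 = 0.517647
t(8,2) = 4.82 - 3.970·0.517647 = 2.765
Σt over all 3·10 pixels = 1153267/12750 ≈ 90.4523137
V = pitch²·Σt = 1.28²·1153267/12750 = 148.197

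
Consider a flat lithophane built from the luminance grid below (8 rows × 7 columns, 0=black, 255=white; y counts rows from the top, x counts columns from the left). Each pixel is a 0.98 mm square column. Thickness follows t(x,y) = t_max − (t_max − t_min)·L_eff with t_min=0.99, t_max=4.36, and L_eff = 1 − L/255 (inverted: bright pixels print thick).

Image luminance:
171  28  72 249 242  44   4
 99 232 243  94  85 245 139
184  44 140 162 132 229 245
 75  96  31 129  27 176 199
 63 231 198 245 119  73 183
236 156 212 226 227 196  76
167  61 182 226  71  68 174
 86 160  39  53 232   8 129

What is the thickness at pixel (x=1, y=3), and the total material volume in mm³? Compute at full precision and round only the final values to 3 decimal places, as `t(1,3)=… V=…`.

t(1,3)=2.259 V=153.679

span = t_max - t_min = 4.36 - 0.99 = 3.370
L(1,3) = 96, L_eff = 1 - 96/255 = 0.623529 (inverted)
t(1,3) = 4.36 - 3.370·0.623529 = 2.259
Σt over all 8·7 pixels = 4080401/25500 ≈ 160.0157255
V = pitch²·Σt = 0.98²·4080401/25500 = 153.679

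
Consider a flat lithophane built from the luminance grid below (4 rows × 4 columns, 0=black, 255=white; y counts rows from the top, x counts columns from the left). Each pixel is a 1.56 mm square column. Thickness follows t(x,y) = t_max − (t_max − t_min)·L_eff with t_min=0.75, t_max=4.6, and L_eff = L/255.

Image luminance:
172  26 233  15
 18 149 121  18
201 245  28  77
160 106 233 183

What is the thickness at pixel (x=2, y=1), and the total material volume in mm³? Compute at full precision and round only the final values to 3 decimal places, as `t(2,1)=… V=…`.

span = t_max - t_min = 4.6 - 0.75 = 3.850
L(2,1) = 121, L_eff = 121/255 = 0.474510
t(2,1) = 4.6 - 3.850·0.474510 = 2.773
Σt over all 4·4 pixels = 44503/1020 ≈ 43.6303922
V = pitch²·Σt = 1.56²·44503/1020 = 106.179

t(2,1)=2.773 V=106.179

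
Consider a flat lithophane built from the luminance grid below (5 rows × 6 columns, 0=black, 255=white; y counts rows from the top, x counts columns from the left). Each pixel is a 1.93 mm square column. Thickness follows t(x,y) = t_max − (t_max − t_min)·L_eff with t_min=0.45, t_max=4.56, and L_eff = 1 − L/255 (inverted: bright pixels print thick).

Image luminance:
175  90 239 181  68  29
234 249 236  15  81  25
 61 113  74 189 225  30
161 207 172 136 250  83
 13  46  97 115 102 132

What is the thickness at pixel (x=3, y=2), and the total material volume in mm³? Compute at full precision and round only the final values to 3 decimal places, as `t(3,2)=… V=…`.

t(3,2)=3.496 V=280.106

span = t_max - t_min = 4.56 - 0.45 = 4.110
L(3,2) = 189, L_eff = 1 - 189/255 = 0.258824 (inverted)
t(3,2) = 4.56 - 4.110·0.258824 = 3.496
Σt over all 5·6 pixels = 319593/4250 ≈ 75.1983529
V = pitch²·Σt = 1.93²·319593/4250 = 280.106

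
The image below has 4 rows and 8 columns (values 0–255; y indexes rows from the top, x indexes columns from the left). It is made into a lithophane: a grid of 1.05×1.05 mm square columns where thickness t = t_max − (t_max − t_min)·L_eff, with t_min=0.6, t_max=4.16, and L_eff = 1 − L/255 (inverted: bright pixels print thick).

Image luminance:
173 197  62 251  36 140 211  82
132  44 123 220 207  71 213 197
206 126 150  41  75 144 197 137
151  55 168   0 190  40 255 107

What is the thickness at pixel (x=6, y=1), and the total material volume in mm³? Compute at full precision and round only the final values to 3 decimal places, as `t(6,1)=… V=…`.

span = t_max - t_min = 4.16 - 0.6 = 3.560
L(6,1) = 213, L_eff = 1 - 213/255 = 0.164706 (inverted)
t(6,1) = 4.16 - 3.560·0.164706 = 3.574
Σt over all 4·8 pixels = 171363/2125 ≈ 80.6414118
V = pitch²·Σt = 1.05²·171363/2125 = 88.907

t(6,1)=3.574 V=88.907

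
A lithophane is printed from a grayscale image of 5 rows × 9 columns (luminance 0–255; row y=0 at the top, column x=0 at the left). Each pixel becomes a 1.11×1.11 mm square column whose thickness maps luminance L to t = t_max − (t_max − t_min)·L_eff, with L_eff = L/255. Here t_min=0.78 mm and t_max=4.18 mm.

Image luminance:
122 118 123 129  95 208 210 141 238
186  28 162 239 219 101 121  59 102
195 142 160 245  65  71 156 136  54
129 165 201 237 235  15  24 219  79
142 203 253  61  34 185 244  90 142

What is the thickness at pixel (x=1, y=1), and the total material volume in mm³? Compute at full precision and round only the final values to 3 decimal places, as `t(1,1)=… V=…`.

t(1,1)=3.807 V=125.255

span = t_max - t_min = 4.18 - 0.78 = 3.400
L(1,1) = 28, L_eff = 28/255 = 0.109804
t(1,1) = 4.18 - 3.400·0.109804 = 3.807
Σt over all 5·9 pixels = 101.66
V = pitch²·Σt = 1.11²·101.66 = 125.255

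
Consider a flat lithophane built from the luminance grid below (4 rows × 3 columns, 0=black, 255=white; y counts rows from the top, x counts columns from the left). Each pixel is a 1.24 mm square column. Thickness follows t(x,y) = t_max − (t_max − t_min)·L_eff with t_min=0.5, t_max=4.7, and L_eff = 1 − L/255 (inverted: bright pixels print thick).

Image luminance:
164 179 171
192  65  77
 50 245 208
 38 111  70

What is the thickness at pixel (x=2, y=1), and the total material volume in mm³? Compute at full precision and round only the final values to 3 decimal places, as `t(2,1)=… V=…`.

t(2,1)=1.768 V=48.986

span = t_max - t_min = 4.7 - 0.5 = 4.200
L(2,1) = 77, L_eff = 1 - 77/255 = 0.698039 (inverted)
t(2,1) = 4.7 - 4.200·0.698039 = 1.768
Σt over all 4·3 pixels = 2708/85 ≈ 31.8588235
V = pitch²·Σt = 1.24²·2708/85 = 48.986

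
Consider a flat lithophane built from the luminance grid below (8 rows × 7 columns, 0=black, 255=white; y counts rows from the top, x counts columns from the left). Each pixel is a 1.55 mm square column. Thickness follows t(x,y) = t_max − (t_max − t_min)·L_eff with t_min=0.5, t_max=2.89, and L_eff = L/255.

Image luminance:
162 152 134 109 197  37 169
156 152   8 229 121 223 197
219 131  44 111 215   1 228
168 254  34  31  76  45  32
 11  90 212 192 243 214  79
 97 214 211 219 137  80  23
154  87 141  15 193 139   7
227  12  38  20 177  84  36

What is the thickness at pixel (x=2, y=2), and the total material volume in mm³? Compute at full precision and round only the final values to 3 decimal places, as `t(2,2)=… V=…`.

span = t_max - t_min = 2.89 - 0.5 = 2.390
L(2,2) = 44, L_eff = 44/255 = 0.172549
t(2,2) = 2.89 - 2.390·0.172549 = 2.478
Σt over all 8·7 pixels = 96.354
V = pitch²·Σt = 1.55²·96.354 = 231.490

t(2,2)=2.478 V=231.490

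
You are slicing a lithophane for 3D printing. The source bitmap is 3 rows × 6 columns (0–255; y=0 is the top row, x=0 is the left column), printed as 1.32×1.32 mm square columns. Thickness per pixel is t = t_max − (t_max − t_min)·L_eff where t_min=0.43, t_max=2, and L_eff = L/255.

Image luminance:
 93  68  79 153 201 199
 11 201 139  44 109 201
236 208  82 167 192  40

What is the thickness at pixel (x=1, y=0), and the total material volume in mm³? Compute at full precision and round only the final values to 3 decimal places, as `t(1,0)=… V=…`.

span = t_max - t_min = 2 - 0.43 = 1.570
L(1,0) = 68, L_eff = 68/255 = 0.266667
t(1,0) = 2 - 1.570·0.266667 = 1.581
Σt over all 3·6 pixels = 537589/25500 ≈ 21.0819216
V = pitch²·Σt = 1.32²·537589/25500 = 36.733

t(1,0)=1.581 V=36.733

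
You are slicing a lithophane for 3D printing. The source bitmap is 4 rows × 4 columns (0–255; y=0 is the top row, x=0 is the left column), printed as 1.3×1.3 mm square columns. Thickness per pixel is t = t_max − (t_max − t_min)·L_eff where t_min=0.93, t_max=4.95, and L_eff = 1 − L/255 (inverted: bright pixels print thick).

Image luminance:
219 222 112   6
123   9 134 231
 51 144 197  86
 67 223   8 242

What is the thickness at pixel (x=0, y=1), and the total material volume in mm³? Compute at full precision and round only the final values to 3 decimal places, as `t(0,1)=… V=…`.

span = t_max - t_min = 4.95 - 0.93 = 4.020
L(0,1) = 123, L_eff = 1 - 123/255 = 0.517647 (inverted)
t(0,1) = 4.95 - 4.020·0.517647 = 2.869
Σt over all 4·4 pixels = 47.576
V = pitch²·Σt = 1.3²·47.576 = 80.403

t(0,1)=2.869 V=80.403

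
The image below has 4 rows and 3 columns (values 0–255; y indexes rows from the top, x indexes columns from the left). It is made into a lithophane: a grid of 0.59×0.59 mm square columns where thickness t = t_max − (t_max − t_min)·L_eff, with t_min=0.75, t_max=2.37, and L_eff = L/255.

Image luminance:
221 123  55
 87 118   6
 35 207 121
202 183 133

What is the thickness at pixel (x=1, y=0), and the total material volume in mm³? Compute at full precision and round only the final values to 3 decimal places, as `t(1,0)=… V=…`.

t(1,0)=1.589 V=6.603

span = t_max - t_min = 2.37 - 0.75 = 1.620
L(1,0) = 123, L_eff = 123/255 = 0.482353
t(1,0) = 2.37 - 1.620·0.482353 = 1.589
Σt over all 4·3 pixels = 80613/4250 ≈ 18.9677647
V = pitch²·Σt = 0.59²·80613/4250 = 6.603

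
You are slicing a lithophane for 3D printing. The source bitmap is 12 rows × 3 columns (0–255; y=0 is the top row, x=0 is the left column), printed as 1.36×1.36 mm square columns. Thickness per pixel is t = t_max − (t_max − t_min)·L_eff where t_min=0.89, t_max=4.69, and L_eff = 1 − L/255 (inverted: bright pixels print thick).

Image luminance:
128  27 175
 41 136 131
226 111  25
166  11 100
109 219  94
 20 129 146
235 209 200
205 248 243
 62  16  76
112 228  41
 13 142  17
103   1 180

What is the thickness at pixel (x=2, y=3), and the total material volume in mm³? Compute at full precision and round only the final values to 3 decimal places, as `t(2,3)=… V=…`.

span = t_max - t_min = 4.69 - 0.89 = 3.800
L(2,3) = 100, L_eff = 1 - 100/255 = 0.607843 (inverted)
t(2,3) = 4.69 - 3.800·0.607843 = 2.380
Σt over all 12·3 pixels = 123026/1275 ≈ 96.4909804
V = pitch²·Σt = 1.36²·123026/1275 = 178.470

t(2,3)=2.380 V=178.470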